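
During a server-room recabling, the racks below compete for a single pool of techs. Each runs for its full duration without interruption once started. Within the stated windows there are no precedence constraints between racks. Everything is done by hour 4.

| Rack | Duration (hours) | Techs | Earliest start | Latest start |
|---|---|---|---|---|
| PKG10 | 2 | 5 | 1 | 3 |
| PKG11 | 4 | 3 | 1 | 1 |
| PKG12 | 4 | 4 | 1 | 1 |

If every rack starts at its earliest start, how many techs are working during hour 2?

12

At early start, hour 2 has: PKG10, PKG11, PKG12.
Demand: 5 + 3 + 4 = 12.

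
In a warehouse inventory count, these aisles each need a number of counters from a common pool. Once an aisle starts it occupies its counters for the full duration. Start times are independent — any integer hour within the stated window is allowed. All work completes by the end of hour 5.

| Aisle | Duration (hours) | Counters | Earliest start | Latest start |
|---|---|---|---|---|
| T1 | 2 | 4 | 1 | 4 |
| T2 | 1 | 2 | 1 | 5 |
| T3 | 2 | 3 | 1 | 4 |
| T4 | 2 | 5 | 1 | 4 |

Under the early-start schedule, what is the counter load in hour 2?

12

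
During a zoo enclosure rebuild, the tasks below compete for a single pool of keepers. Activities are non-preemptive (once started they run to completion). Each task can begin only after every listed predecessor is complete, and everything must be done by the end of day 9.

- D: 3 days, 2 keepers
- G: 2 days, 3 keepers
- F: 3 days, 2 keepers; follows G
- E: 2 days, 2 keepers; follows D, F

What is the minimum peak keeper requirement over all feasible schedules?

4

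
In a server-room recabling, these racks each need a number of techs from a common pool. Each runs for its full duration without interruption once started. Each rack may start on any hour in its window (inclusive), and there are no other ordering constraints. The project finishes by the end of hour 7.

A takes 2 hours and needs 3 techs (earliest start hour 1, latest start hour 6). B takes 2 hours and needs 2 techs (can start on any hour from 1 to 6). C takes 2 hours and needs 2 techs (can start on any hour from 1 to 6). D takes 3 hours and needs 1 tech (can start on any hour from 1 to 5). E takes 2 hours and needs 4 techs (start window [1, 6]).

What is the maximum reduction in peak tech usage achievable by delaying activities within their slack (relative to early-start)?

8

Early-start peak: h1:12  h2:12  h3:1  h4:0  h5:0  h6:0  h7:0 ⇒ 12.
Leveled (A@1, B@3, C@4, D@1, E@6): h1:4  h2:4  h3:3  h4:4  h5:2  h6:4  h7:4 ⇒ 4.
Reduction 12 − 4 = 8.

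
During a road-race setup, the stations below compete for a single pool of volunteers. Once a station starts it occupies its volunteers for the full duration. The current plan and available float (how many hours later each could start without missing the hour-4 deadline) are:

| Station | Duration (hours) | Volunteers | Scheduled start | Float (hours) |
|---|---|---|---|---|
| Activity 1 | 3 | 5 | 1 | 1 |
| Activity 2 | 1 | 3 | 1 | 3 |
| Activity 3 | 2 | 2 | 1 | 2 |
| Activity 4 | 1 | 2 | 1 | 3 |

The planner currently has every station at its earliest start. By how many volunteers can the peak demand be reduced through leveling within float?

5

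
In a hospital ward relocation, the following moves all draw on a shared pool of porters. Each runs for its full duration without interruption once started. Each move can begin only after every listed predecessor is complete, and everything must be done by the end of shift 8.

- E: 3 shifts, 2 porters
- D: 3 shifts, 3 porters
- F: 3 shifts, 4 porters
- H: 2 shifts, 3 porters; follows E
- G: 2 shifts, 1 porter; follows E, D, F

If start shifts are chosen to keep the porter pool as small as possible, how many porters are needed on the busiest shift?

5

Early-start (E@1, D@1, F@1, H@4, G@4) gives peak 9: s1:9  s2:9  s3:9  s4:4  s5:4  s6:0  s7:0  s8:0.
Shift F→4, H→7, G→7.
Schedule E@1, D@1, F@4, H@7, G@7: s1:5  s2:5  s3:5  s4:4  s5:4  s6:4  s7:4  s8:4 — peak 5.
Total porter-shifts = 35 over 8 shifts ⇒ peak ≥ ⌈35/8⌉ = 5, so 5 is optimal.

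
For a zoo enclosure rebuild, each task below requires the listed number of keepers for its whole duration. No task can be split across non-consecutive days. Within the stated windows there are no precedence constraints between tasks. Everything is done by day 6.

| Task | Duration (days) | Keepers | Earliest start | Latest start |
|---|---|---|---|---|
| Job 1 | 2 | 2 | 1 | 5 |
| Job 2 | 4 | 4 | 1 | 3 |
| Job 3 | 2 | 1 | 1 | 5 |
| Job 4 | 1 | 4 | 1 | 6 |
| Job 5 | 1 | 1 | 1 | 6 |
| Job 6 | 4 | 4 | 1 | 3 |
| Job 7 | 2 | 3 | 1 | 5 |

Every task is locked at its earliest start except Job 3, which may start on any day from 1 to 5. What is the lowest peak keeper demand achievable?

18

Job 3@1: d1:19  d2:14  d3:8  d4:8  d5:0  d6:0 → peak 19
Job 3@2: d1:18  d2:14  d3:9  d4:8  d5:0  d6:0 → peak 18
Job 3@3: d1:18  d2:13  d3:9  d4:9  d5:0  d6:0 → peak 18
Job 3@4: d1:18  d2:13  d3:8  d4:9  d5:1  d6:0 → peak 18
Job 3@5: d1:18  d2:13  d3:8  d4:8  d5:1  d6:1 → peak 18
Best is Job 3@2, peak 18.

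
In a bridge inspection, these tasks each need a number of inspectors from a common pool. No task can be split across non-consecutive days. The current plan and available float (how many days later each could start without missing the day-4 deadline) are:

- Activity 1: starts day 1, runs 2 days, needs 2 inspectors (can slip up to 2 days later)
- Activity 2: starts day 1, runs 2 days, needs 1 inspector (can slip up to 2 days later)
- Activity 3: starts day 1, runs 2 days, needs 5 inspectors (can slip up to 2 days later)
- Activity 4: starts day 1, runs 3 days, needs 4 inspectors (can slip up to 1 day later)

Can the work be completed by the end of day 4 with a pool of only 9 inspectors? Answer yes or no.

yes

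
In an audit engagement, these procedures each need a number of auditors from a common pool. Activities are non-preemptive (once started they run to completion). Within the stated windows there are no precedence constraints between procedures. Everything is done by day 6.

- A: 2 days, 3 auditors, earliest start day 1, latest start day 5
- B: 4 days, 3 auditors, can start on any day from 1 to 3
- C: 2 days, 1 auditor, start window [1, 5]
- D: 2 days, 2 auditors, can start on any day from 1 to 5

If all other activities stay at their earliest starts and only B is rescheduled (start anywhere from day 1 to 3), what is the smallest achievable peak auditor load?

B@1: d1:9  d2:9  d3:3  d4:3  d5:0  d6:0 → peak 9
B@2: d1:6  d2:9  d3:3  d4:3  d5:3  d6:0 → peak 9
B@3: d1:6  d2:6  d3:3  d4:3  d5:3  d6:3 → peak 6
Best is B@3, peak 6.

6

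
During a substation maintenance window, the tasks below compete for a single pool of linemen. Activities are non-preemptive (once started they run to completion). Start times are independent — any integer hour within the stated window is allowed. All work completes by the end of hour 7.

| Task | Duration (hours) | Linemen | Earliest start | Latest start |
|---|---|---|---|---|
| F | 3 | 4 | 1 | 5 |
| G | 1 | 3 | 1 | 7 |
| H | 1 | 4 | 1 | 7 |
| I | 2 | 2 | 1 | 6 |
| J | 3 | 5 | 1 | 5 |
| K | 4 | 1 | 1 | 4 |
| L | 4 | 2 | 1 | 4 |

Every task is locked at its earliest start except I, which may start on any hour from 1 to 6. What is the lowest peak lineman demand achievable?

I@1: h1:21  h2:14  h3:12  h4:3  h5:0  h6:0  h7:0 → peak 21
I@2: h1:19  h2:14  h3:14  h4:3  h5:0  h6:0  h7:0 → peak 19
I@3: h1:19  h2:12  h3:14  h4:5  h5:0  h6:0  h7:0 → peak 19
I@4: h1:19  h2:12  h3:12  h4:5  h5:2  h6:0  h7:0 → peak 19
I@5: h1:19  h2:12  h3:12  h4:3  h5:2  h6:2  h7:0 → peak 19
I@6: h1:19  h2:12  h3:12  h4:3  h5:0  h6:2  h7:2 → peak 19
Best is I@2, peak 19.

19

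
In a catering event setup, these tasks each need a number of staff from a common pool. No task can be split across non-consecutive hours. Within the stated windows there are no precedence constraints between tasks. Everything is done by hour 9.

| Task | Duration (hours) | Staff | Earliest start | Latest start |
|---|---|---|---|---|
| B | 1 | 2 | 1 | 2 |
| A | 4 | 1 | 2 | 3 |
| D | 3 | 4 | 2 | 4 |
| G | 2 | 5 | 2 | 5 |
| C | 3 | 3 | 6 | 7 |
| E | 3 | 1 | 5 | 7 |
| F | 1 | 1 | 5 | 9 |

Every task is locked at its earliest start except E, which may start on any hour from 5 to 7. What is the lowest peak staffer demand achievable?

10

E@5: h1:2  h2:10  h3:10  h4:5  h5:3  h6:4  h7:4  h8:3  h9:0 → peak 10
E@6: h1:2  h2:10  h3:10  h4:5  h5:2  h6:4  h7:4  h8:4  h9:0 → peak 10
E@7: h1:2  h2:10  h3:10  h4:5  h5:2  h6:3  h7:4  h8:4  h9:1 → peak 10
Best is E@5, peak 10.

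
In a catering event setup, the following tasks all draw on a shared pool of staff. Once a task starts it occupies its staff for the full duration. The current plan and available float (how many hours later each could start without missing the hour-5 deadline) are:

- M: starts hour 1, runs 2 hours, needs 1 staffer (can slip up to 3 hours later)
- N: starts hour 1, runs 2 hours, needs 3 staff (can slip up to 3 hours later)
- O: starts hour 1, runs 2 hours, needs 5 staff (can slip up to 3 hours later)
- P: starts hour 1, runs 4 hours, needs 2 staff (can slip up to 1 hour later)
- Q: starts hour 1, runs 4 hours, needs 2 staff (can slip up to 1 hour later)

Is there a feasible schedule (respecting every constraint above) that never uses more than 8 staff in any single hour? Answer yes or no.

no

The minimum achievable peak is 9; 8 < 9, so no feasible schedule stays within the cap.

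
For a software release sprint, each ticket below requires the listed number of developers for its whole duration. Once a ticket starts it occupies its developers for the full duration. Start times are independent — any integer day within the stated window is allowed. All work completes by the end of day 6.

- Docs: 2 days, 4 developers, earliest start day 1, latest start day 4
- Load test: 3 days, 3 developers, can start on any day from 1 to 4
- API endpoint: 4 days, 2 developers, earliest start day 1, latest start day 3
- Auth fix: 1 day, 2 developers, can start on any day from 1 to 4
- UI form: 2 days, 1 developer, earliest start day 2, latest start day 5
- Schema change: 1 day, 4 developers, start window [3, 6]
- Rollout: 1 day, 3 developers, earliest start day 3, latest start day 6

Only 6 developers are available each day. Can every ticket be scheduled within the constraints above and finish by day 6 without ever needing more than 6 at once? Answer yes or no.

Schedule Docs@1, Load test@4, API endpoint@2, Auth fix@1, UI form@4, Schema change@3, Rollout@6: d1:6  d2:6  d3:6  d4:6  d5:6  d6:6 — peak 6 ≤ 6.

yes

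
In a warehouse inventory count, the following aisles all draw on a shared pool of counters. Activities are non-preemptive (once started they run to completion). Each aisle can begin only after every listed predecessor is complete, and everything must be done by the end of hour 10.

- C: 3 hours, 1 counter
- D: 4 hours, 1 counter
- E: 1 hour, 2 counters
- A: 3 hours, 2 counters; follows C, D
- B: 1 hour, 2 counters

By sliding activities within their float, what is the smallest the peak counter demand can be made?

2

Early-start (C@1, D@1, E@1, A@5, B@1) gives peak 6: h1:6  h2:2  h3:2  h4:1  h5:2  h6:2  h7:2  h8:0  h9:0  h10:0.
Shift E→5, A→6, B→9.
Schedule C@1, D@1, E@5, A@6, B@9: h1:2  h2:2  h3:2  h4:1  h5:2  h6:2  h7:2  h8:2  h9:2  h10:0 — peak 2.
Total counter-hours = 17 over 10 hours ⇒ peak ≥ ⌈17/10⌉ = 2, so 2 is optimal.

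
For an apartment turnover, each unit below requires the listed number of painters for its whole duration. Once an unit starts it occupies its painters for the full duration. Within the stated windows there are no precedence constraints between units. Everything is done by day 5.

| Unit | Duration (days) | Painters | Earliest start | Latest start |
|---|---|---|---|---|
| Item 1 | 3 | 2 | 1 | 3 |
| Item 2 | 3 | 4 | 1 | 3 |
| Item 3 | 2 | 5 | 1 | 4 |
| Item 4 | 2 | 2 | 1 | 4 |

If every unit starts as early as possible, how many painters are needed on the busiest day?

Early-start schedule: Item 1@1, Item 2@1, Item 3@1, Item 4@1.
Load per day: day 1: 13, day 2: 13, day 3: 6, day 4: 0, day 5: 0.
Peak is 13.

13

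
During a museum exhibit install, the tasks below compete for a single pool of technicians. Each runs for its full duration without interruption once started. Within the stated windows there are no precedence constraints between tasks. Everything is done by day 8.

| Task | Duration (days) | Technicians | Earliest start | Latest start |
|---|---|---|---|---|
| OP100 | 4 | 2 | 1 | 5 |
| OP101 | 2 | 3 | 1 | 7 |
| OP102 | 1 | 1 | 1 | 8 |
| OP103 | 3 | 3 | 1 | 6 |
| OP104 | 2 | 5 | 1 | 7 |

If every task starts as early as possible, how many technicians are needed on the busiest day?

Early-start schedule: OP100@1, OP101@1, OP102@1, OP103@1, OP104@1.
Load per day: day 1: 14, day 2: 13, day 3: 5, day 4: 2, day 5: 0, day 6: 0, day 7: 0, day 8: 0.
Peak is 14.

14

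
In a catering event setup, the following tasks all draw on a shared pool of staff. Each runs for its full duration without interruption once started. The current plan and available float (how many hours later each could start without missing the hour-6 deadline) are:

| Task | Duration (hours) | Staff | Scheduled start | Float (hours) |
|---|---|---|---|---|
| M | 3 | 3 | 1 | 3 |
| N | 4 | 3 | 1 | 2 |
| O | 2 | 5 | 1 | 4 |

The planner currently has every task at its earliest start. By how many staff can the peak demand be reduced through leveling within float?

5

Early-start peak: h1:11  h2:11  h3:6  h4:3  h5:0  h6:0 ⇒ 11.
Leveled (M@1, N@1, O@5): h1:6  h2:6  h3:6  h4:3  h5:5  h6:5 ⇒ 6.
Reduction 11 − 6 = 5.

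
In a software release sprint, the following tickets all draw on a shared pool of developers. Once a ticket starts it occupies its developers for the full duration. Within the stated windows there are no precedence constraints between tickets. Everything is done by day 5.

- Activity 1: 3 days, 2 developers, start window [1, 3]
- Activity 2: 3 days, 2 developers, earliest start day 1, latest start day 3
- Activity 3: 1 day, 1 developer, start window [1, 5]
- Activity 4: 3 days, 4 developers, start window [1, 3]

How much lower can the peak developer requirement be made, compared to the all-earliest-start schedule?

1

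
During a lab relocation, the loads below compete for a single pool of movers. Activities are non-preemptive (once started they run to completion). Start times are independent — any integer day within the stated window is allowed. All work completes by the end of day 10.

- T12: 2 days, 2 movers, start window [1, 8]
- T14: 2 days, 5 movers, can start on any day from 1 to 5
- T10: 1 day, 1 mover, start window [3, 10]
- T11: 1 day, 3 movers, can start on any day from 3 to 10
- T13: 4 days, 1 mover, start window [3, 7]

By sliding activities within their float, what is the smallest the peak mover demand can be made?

5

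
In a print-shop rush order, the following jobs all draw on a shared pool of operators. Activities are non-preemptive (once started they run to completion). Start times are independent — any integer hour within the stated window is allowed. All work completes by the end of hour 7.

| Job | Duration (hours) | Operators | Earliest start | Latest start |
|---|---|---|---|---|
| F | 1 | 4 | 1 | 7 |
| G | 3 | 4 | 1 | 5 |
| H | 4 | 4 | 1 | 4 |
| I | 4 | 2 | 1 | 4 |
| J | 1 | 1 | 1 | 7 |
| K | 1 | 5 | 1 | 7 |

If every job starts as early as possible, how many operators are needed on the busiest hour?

Early-start schedule: F@1, G@1, H@1, I@1, J@1, K@1.
Load per hour: hour 1: 20, hour 2: 10, hour 3: 10, hour 4: 6, hour 5: 0, hour 6: 0, hour 7: 0.
Peak is 20.

20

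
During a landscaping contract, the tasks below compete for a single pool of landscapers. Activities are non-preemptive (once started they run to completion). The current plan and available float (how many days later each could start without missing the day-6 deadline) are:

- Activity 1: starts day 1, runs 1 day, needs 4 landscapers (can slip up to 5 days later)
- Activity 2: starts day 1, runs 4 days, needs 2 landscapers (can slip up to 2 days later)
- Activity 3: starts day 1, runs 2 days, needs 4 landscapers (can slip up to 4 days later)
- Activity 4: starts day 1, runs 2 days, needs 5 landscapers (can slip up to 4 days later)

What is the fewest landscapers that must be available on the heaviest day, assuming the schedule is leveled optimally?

Early-start (Activity 1@1, Activity 2@1, Activity 3@1, Activity 4@1) gives peak 15: d1:15  d2:11  d3:2  d4:2  d5:0  d6:0.
Shift Activity 3→2, Activity 4→5.
Schedule Activity 1@1, Activity 2@1, Activity 3@2, Activity 4@5: d1:6  d2:6  d3:6  d4:2  d5:5  d6:5 — peak 6.

6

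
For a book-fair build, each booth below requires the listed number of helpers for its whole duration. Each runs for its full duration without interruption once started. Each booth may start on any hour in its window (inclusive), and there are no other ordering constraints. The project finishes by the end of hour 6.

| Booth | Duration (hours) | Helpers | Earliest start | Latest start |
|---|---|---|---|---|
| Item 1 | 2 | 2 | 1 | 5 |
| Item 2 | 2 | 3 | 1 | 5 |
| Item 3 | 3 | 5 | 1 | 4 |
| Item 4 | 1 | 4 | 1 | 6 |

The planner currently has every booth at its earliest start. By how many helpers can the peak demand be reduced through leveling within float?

Early-start peak: h1:14  h2:10  h3:5  h4:0  h5:0  h6:0 ⇒ 14.
Leveled (Item 1@1, Item 2@1, Item 3@3, Item 4@6): h1:5  h2:5  h3:5  h4:5  h5:5  h6:4 ⇒ 5.
Reduction 14 − 5 = 9.

9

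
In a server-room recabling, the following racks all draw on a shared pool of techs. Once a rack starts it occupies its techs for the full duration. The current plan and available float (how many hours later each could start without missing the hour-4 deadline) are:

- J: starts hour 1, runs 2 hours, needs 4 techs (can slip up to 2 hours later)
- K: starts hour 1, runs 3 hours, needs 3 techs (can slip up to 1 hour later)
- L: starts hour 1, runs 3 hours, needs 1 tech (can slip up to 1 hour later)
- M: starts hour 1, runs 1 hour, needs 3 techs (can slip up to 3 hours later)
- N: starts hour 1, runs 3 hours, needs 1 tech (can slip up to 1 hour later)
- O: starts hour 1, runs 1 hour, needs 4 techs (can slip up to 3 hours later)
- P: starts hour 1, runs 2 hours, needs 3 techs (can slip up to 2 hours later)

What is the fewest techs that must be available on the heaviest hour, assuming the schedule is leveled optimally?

10

Early-start (J@1, K@1, L@1, M@1, N@1, O@1, P@1) gives peak 19: h1:19  h2:12  h3:5  h4:0.
Shift M→4, O→4, P→3.
Schedule J@1, K@1, L@1, M@4, N@1, O@4, P@3: h1:9  h2:9  h3:8  h4:10 — peak 10.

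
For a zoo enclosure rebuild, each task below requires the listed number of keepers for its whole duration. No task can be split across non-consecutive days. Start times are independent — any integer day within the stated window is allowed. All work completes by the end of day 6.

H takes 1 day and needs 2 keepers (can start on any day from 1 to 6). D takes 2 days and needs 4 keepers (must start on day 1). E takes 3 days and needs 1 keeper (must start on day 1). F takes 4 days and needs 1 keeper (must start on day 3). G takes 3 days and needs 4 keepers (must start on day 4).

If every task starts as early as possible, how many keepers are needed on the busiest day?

7

Early-start schedule: H@1, D@1, E@1, F@3, G@4.
Load per day: day 1: 7, day 2: 5, day 3: 2, day 4: 5, day 5: 5, day 6: 5.
Peak is 7.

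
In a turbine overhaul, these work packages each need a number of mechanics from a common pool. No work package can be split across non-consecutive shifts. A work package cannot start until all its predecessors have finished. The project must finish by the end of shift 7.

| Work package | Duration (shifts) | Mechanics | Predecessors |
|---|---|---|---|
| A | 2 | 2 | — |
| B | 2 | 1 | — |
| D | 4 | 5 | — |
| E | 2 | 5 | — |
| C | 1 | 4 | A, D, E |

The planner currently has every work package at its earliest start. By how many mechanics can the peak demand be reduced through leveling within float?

6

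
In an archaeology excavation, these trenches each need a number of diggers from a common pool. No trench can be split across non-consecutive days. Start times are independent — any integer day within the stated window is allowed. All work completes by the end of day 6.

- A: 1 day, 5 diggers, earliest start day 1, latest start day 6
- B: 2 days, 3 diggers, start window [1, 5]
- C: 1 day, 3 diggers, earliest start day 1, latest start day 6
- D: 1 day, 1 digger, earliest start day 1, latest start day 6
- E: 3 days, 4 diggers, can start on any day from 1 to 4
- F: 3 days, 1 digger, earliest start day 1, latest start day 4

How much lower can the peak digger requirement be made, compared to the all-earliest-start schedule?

11

Early-start peak: d1:17  d2:8  d3:5  d4:0  d5:0  d6:0 ⇒ 17.
Leveled (A@1, B@2, C@2, D@1, E@4, F@3): d1:6  d2:6  d3:4  d4:5  d5:5  d6:4 ⇒ 6.
Reduction 17 − 6 = 11.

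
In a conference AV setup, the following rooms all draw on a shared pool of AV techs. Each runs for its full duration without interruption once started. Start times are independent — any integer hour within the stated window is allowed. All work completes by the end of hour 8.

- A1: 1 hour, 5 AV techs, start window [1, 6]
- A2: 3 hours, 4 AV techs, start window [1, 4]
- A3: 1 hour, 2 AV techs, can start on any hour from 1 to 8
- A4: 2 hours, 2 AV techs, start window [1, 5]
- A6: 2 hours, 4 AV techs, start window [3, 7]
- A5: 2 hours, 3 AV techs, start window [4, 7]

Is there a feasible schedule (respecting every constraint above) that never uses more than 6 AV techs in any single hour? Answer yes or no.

yes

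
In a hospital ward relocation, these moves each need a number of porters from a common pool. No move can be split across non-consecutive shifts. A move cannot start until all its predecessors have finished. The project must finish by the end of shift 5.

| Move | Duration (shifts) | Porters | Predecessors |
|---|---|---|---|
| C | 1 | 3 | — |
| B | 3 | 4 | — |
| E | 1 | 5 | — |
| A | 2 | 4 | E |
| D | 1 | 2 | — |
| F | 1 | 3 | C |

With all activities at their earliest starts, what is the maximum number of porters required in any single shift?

Early-start schedule: C@1, B@1, E@1, A@2, D@1, F@2.
Load per shift: shift 1: 14, shift 2: 11, shift 3: 8, shift 4: 0, shift 5: 0.
Peak is 14.

14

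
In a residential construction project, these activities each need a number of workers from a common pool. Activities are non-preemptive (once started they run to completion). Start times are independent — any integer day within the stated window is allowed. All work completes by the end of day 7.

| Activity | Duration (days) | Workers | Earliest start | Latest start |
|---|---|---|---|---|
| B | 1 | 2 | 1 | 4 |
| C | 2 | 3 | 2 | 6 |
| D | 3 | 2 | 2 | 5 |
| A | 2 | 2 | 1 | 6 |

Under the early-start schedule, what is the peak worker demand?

Early-start schedule: B@1, C@2, D@2, A@1.
Load per day: day 1: 4, day 2: 7, day 3: 5, day 4: 2, day 5: 0, day 6: 0, day 7: 0.
Peak is 7.

7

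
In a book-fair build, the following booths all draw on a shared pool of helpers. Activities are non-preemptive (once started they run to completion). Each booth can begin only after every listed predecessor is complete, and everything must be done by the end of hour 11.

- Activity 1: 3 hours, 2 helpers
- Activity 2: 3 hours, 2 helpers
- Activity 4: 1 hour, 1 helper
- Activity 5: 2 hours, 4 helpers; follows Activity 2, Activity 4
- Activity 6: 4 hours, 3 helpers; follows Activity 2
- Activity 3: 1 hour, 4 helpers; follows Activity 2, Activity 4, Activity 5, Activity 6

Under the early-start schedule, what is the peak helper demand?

7

Early-start schedule: Activity 1@1, Activity 2@1, Activity 4@1, Activity 5@4, Activity 6@4, Activity 3@8.
Load per hour: hour 1: 5, hour 2: 4, hour 3: 4, hour 4: 7, hour 5: 7, hour 6: 3, hour 7: 3, hour 8: 4, hour 9: 0, hour 10: 0, hour 11: 0.
Peak is 7.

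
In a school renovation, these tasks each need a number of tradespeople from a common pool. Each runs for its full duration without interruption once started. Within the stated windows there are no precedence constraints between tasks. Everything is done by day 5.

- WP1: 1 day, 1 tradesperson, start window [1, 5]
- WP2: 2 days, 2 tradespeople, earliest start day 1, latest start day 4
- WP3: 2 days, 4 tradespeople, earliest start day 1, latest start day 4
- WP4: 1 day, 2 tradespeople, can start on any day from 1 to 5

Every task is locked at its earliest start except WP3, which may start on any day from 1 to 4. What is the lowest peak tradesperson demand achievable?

WP3@1: d1:9  d2:6  d3:0  d4:0  d5:0 → peak 9
WP3@2: d1:5  d2:6  d3:4  d4:0  d5:0 → peak 6
WP3@3: d1:5  d2:2  d3:4  d4:4  d5:0 → peak 5
WP3@4: d1:5  d2:2  d3:0  d4:4  d5:4 → peak 5
Best is WP3@3, peak 5.

5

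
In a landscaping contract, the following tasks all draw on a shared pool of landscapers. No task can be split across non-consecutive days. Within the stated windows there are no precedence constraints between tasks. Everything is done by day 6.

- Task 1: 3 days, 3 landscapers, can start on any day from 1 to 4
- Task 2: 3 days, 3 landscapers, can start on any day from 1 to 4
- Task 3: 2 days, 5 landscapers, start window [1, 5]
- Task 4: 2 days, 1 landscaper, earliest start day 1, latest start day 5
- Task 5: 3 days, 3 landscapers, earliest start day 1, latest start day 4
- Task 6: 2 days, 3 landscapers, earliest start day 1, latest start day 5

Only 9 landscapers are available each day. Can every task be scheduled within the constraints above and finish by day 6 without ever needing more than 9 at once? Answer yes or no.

yes

Schedule Task 1@1, Task 2@1, Task 3@4, Task 4@3, Task 5@4, Task 6@1: d1:9  d2:9  d3:7  d4:9  d5:8  d6:3 — peak 9 ≤ 9.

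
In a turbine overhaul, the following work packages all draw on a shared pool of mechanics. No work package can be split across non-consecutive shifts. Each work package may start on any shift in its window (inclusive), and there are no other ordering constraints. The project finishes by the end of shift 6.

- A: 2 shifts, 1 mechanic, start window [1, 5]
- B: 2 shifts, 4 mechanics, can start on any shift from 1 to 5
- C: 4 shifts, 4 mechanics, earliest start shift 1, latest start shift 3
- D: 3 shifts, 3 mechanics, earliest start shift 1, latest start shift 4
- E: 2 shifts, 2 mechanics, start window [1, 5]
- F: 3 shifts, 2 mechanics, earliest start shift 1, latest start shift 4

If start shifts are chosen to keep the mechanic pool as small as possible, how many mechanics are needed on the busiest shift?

Early-start (A@1, B@1, C@1, D@1, E@1, F@1) gives peak 16: s1:16  s2:16  s3:9  s4:4  s5:0  s6:0.
Shift C→3, E→4, F→4.
Schedule A@1, B@1, C@3, D@1, E@4, F@4: s1:8  s2:8  s3:7  s4:8  s5:8  s6:6 — peak 8.
Total mechanic-shifts = 45 over 6 shifts ⇒ peak ≥ ⌈45/6⌉ = 8, so 8 is optimal.

8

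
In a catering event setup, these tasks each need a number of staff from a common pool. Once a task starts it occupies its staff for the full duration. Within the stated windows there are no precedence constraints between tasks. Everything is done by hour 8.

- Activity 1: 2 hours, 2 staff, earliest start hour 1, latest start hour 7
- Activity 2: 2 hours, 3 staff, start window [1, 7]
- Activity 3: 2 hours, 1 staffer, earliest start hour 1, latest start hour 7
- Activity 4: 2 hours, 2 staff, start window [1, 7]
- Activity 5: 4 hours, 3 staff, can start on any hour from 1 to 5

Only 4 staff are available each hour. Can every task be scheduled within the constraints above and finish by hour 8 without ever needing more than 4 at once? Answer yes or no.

yes

Schedule Activity 1@1, Activity 2@3, Activity 3@3, Activity 4@1, Activity 5@5: h1:4  h2:4  h3:4  h4:4  h5:3  h6:3  h7:3  h8:3 — peak 4 ≤ 4.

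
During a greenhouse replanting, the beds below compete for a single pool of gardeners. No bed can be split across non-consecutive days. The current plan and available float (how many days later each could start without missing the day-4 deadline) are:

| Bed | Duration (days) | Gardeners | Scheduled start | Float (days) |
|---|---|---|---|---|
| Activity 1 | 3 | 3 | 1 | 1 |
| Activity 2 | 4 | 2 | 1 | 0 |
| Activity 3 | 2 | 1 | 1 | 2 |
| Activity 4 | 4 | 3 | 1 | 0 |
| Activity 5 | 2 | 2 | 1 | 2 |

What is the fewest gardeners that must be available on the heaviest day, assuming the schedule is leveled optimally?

10

Early-start (Activity 1@1, Activity 2@1, Activity 3@1, Activity 4@1, Activity 5@1) gives peak 11: d1:11  d2:11  d3:8  d4:5.
Shift Activity 5→3.
Schedule Activity 1@1, Activity 2@1, Activity 3@1, Activity 4@1, Activity 5@3: d1:9  d2:9  d3:10  d4:7 — peak 10.
No arrangement of the 18 feasible schedules does better.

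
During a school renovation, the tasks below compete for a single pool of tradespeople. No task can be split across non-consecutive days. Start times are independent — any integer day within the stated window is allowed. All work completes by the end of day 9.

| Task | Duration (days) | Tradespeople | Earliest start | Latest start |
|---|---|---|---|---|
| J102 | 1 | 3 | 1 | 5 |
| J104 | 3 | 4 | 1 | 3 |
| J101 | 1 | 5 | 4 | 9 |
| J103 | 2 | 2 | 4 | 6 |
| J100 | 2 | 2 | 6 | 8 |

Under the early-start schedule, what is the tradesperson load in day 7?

2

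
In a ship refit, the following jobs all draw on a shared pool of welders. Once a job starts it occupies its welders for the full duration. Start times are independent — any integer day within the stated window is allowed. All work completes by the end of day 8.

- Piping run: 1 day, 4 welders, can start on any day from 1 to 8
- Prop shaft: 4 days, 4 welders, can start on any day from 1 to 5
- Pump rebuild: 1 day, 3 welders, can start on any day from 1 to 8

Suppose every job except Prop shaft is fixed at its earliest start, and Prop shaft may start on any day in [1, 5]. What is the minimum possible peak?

7

Prop shaft@1: d1:11  d2:4  d3:4  d4:4  d5:0  d6:0  d7:0  d8:0 → peak 11
Prop shaft@2: d1:7  d2:4  d3:4  d4:4  d5:4  d6:0  d7:0  d8:0 → peak 7
Prop shaft@3: d1:7  d2:0  d3:4  d4:4  d5:4  d6:4  d7:0  d8:0 → peak 7
Prop shaft@4: d1:7  d2:0  d3:0  d4:4  d5:4  d6:4  d7:4  d8:0 → peak 7
Prop shaft@5: d1:7  d2:0  d3:0  d4:0  d5:4  d6:4  d7:4  d8:4 → peak 7
Best is Prop shaft@2, peak 7.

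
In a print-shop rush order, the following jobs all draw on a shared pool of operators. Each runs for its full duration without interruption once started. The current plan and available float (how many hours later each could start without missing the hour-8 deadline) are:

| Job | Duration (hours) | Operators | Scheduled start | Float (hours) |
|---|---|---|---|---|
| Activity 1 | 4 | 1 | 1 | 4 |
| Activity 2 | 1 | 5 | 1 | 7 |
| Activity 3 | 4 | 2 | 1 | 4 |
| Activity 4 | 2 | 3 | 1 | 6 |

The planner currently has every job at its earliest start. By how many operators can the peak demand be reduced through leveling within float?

6

Early-start peak: h1:11  h2:6  h3:3  h4:3  h5:0  h6:0  h7:0  h8:0 ⇒ 11.
Leveled (Activity 1@1, Activity 2@5, Activity 3@1, Activity 4@6): h1:3  h2:3  h3:3  h4:3  h5:5  h6:3  h7:3  h8:0 ⇒ 5.
Reduction 11 − 5 = 6.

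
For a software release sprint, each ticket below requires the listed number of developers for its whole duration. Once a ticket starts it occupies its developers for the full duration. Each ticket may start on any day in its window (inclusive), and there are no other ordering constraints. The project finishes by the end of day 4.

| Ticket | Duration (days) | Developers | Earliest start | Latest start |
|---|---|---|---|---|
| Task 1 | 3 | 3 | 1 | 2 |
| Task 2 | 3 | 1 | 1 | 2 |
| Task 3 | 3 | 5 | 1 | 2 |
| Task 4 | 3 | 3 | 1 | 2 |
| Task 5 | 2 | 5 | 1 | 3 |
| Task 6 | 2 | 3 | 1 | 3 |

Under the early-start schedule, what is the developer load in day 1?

20

At early start, day 1 has: Task 1, Task 2, Task 3, Task 4, Task 5, Task 6.
Demand: 3 + 1 + 5 + 3 + 5 + 3 = 20.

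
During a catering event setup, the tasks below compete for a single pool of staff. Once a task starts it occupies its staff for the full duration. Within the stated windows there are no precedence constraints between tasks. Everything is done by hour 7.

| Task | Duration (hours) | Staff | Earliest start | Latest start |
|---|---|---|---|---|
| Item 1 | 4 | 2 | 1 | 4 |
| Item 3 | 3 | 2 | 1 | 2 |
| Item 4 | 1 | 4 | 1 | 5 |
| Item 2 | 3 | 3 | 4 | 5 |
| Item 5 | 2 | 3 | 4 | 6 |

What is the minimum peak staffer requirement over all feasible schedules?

Early-start (Item 1@1, Item 3@1, Item 4@1, Item 2@4, Item 5@4) gives peak 8: h1:8  h2:4  h3:4  h4:8  h5:6  h6:3  h7:0.
Shift Item 4→4, Item 2→5, Item 5→5.
Schedule Item 1@1, Item 3@1, Item 4@4, Item 2@5, Item 5@5: h1:4  h2:4  h3:4  h4:6  h5:6  h6:6  h7:3 — peak 6.

6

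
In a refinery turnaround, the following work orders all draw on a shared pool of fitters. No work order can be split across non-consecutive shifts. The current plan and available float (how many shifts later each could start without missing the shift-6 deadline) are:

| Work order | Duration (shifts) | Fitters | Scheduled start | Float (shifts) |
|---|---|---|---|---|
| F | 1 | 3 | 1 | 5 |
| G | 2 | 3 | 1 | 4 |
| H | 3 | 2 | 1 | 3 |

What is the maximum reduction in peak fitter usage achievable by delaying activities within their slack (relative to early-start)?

5

Early-start peak: s1:8  s2:5  s3:2  s4:0  s5:0  s6:0 ⇒ 8.
Leveled (F@1, G@2, H@4): s1:3  s2:3  s3:3  s4:2  s5:2  s6:2 ⇒ 3.
Reduction 8 − 3 = 5.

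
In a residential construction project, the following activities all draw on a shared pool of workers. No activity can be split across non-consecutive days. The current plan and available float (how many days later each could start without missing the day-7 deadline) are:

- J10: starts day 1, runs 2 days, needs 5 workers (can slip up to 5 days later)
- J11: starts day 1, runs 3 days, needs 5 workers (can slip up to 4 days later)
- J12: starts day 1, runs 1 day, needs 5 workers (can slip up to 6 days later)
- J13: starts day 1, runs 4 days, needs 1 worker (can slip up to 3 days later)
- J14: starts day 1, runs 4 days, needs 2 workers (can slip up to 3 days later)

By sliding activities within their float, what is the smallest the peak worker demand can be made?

7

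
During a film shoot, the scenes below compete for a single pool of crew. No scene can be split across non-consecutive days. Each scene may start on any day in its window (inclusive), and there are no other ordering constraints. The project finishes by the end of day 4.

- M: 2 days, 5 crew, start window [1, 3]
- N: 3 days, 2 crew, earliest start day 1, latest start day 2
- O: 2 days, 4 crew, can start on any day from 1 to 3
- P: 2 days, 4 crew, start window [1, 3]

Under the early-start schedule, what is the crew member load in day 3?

2

At early start, day 3 has: N.
Demand: 2 = 2.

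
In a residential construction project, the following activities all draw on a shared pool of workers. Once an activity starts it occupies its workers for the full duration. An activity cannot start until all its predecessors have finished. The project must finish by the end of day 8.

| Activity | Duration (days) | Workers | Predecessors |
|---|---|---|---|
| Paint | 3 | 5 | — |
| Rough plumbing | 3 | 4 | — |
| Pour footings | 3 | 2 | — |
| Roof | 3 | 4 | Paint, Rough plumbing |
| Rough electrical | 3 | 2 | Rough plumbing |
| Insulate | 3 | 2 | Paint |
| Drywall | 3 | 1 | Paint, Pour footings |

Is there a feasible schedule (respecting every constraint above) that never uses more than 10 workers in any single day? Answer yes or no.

The minimum achievable peak is 11; 10 < 11, so no feasible schedule stays within the cap.

no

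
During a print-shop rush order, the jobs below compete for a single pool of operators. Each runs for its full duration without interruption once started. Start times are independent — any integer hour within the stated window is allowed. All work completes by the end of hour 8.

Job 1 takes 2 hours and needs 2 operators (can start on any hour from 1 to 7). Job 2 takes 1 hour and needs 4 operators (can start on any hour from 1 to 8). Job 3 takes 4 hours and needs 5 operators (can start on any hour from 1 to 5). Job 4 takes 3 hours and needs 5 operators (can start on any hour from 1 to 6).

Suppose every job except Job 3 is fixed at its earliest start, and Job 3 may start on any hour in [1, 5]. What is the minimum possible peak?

11

Job 3@1: h1:16  h2:12  h3:10  h4:5  h5:0  h6:0  h7:0  h8:0 → peak 16
Job 3@2: h1:11  h2:12  h3:10  h4:5  h5:5  h6:0  h7:0  h8:0 → peak 12
Job 3@3: h1:11  h2:7  h3:10  h4:5  h5:5  h6:5  h7:0  h8:0 → peak 11
Job 3@4: h1:11  h2:7  h3:5  h4:5  h5:5  h6:5  h7:5  h8:0 → peak 11
Job 3@5: h1:11  h2:7  h3:5  h4:0  h5:5  h6:5  h7:5  h8:5 → peak 11
Best is Job 3@3, peak 11.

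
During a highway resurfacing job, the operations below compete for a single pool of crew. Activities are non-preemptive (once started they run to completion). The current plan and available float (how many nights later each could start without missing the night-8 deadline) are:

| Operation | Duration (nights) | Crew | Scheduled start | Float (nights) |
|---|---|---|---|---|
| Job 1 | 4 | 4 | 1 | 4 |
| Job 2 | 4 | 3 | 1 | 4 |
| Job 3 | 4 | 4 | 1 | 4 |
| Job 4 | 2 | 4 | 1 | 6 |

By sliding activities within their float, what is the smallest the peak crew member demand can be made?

Early-start (Job 1@1, Job 2@1, Job 3@1, Job 4@1) gives peak 15: n1:15  n2:15  n3:11  n4:11  n5:0  n6:0  n7:0  n8:0.
Shift Job 3→5, Job 4→5.
Schedule Job 1@1, Job 2@1, Job 3@5, Job 4@5: n1:7  n2:7  n3:7  n4:7  n5:8  n6:8  n7:4  n8:4 — peak 8.

8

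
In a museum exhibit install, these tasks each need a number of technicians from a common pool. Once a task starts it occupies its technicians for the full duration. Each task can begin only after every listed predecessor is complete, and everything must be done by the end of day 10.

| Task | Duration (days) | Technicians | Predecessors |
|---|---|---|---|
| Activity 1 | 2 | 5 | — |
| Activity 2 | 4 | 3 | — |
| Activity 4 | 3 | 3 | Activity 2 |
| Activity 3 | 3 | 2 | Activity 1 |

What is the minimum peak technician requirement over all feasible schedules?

5

Early-start (Activity 1@1, Activity 2@1, Activity 4@5, Activity 3@3) gives peak 8: d1:8  d2:8  d3:5  d4:5  d5:5  d6:3  d7:3  d8:0  d9:0  d10:0.
Shift Activity 2→3, Activity 4→7.
Schedule Activity 1@1, Activity 2@3, Activity 4@7, Activity 3@3: d1:5  d2:5  d3:5  d4:5  d5:5  d6:3  d7:3  d8:3  d9:3  d10:0 — peak 5.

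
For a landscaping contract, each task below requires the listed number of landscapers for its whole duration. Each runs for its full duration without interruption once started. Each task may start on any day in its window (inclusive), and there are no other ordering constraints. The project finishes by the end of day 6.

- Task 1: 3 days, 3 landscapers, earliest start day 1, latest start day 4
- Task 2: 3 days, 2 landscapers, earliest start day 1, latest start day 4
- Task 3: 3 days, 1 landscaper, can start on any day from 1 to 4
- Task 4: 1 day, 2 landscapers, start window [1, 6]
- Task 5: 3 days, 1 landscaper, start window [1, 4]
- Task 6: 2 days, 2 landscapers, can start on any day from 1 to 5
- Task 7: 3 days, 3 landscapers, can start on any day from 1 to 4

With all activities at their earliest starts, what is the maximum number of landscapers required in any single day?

14

Early-start schedule: Task 1@1, Task 2@1, Task 3@1, Task 4@1, Task 5@1, Task 6@1, Task 7@1.
Load per day: day 1: 14, day 2: 12, day 3: 10, day 4: 0, day 5: 0, day 6: 0.
Peak is 14.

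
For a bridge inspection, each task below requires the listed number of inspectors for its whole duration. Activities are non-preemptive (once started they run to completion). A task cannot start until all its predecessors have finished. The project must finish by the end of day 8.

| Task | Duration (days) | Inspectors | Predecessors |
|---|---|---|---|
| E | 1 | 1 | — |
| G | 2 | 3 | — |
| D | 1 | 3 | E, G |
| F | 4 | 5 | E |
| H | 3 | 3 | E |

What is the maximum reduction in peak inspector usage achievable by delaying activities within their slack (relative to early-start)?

Early-start peak: d1:4  d2:11  d3:11  d4:8  d5:5  d6:0  d7:0  d8:0 ⇒ 11.
Leveled (E@1, G@1, D@3, F@5, H@2): d1:4  d2:6  d3:6  d4:3  d5:5  d6:5  d7:5  d8:5 ⇒ 6.
Reduction 11 − 6 = 5.

5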